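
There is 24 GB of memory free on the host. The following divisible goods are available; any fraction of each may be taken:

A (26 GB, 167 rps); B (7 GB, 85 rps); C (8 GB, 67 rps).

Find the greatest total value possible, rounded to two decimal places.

209.81

Take in order of value per unit:
- B (85/7 per unit): all 7 → value 85, running total 85.00
- C (67/8 per unit): all 8 → value 67, running total 152.00
- A (167/26 per unit): 9 of 26 → value 9×167/26 = 57.8077, running total 209.81
Total 209.81.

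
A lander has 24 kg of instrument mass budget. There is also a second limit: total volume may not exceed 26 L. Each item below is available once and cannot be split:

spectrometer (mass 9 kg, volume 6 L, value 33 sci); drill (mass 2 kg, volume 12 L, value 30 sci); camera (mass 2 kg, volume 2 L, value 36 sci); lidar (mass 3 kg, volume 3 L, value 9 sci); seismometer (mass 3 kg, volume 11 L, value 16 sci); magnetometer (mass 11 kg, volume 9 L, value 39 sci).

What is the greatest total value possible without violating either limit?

Feasible sets respecting both limits:
- drill+camera+lidar+magnetometer: mass 18, volume 26, value 114
- spectrometer+drill+camera+lidar: mass 16, volume 23, value 108
- spectrometer+camera+magnetometer: mass 22, volume 17, value 108
- drill+camera+magnetometer: mass 15, volume 23, value 105
Best: 114 sci.

114 sci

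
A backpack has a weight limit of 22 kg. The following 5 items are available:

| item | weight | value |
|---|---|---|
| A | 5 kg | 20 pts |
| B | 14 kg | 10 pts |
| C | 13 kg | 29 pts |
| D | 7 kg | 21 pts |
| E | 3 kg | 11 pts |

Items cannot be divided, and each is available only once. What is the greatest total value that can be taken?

60 pts

Check high-value combinations within 22 kg:
- A+C+E: weight 5+13+3=21, value 20+29+11=60
- A+D+E: weight 5+7+3=15, value 20+21+11=52
- C+D: weight 13+7=20, value 29+21=50
- A+C: weight 5+13=18, value 20+29=49
- A+D: weight 5+7=12, value 20+21=41
Best: 60 pts.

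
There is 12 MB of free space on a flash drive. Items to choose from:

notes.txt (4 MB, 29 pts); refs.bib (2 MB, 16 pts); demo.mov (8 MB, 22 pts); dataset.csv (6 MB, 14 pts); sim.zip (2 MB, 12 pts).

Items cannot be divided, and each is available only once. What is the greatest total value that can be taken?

This is a 0/1 knapsack; check combinations near the capacity.
- notes.txt+refs.bib+dataset.csv: size 4+2+6=12, value 29+16+14=59
- notes.txt+refs.bib+sim.zip: size 4+2+2=8, value 29+16+12=57
- notes.txt+dataset.csv+sim.zip: size 4+6+2=12, value 29+14+12=55
- notes.txt+demo.mov: size 4+8=12, value 29+22=51
Best: 59 pts.

59 pts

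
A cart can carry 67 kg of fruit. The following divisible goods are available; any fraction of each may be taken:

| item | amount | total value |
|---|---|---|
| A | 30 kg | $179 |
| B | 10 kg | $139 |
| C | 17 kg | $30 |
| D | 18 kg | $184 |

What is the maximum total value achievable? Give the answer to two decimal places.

517.88

Take in order of value per unit:
- B (139/10 per unit): all 10 → value 139, running total 139.00
- D (184/18 per unit): all 18 → value 184, running total 323.00
- A (179/30 per unit): all 30 → value 179, running total 502.00
- C (30/17 per unit): 9 of 17 → value 9×30/17 = 15.8824, running total 517.88
Total 517.88.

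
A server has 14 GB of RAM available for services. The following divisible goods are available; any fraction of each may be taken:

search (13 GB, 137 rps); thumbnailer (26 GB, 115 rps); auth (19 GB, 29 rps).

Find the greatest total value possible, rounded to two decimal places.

141.42

Take in order of value per unit:
- search (137/13 per unit): all 13 → value 137, running total 137.00
- thumbnailer (115/26 per unit): 1 of 26 → value 1×115/26 = 4.4231, running total 141.42
Total 141.42.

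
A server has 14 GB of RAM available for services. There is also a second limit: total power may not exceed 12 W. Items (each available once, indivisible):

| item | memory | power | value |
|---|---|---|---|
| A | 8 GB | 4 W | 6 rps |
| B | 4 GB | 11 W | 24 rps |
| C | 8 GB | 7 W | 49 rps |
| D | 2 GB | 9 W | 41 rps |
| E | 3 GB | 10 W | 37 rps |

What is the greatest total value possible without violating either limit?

49 rps

Feasible sets respecting both limits:
- C: memory 8, power 7, value 49
- D: memory 2, power 9, value 41
- E: memory 3, power 10, value 37
Best: 49 rps.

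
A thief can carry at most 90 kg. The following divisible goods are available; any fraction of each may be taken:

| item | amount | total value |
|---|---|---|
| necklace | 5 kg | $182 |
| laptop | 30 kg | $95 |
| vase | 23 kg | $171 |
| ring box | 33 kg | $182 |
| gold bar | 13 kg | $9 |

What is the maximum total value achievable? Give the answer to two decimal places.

Take in order of value per unit:
- necklace (182/5 per unit): all 5 → value 182, running total 182.00
- vase (171/23 per unit): all 23 → value 171, running total 353.00
- ring box (182/33 per unit): all 33 → value 182, running total 535.00
- laptop (95/30 per unit): 29 of 30 → value 29×95/30 = 91.8333, running total 626.83
Total 626.83.

626.83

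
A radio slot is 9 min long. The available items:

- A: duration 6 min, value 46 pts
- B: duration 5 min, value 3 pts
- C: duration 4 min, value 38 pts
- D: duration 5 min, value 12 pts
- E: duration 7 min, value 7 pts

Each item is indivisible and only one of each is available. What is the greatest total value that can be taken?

50 pts

Check high-value combinations within 9 min:
- C+D: duration 4+5=9, value 38+12=50
- A: duration 6, value 46
- B+C: duration 5+4=9, value 3+38=41
Best: 50 pts.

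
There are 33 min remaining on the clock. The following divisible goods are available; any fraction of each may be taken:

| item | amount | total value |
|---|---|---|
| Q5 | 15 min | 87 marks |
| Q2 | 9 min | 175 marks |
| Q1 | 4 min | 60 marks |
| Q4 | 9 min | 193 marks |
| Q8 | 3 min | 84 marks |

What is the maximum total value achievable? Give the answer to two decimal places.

Take in order of value per unit:
- Q8 (84/3 per unit): all 3 → value 84, running total 84.00
- Q4 (193/9 per unit): all 9 → value 193, running total 277.00
- Q2 (175/9 per unit): all 9 → value 175, running total 452.00
- Q1 (60/4 per unit): all 4 → value 60, running total 512.00
- Q5 (87/15 per unit): 8 of 15 → value 8×87/15 = 46.4000, running total 558.40
Total 558.40.

558.40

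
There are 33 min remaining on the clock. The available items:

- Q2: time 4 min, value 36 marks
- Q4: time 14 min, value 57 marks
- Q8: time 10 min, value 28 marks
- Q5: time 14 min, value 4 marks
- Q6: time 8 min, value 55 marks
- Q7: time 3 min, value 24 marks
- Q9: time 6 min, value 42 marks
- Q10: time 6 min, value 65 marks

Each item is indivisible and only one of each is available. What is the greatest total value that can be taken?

224 marks

Check high-value combinations within 33 min:
- Q2+Q4+Q7+Q9+Q10: time 4+14+3+6+6=33, value 36+57+24+42+65=224
- Q2+Q6+Q7+Q9+Q10: time 4+8+3+6+6=27, value 36+55+24+42+65=222
- Q8+Q6+Q7+Q9+Q10: time 10+8+3+6+6=33, value 28+55+24+42+65=214
Best: 224 marks.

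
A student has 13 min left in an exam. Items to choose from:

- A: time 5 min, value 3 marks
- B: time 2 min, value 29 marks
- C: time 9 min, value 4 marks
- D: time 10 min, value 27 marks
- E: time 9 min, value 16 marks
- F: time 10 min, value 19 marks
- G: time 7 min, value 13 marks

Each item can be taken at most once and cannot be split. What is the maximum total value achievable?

Check high-value combinations within 13 min:
- B+D: time 2+10=12, value 29+27=56
- B+F: time 2+10=12, value 29+19=48
- B+E: time 2+9=11, value 29+16=45
- B+G: time 2+7=9, value 29+13=42
- B+C: time 2+9=11, value 29+4=33
Best: 56 marks.

56 marks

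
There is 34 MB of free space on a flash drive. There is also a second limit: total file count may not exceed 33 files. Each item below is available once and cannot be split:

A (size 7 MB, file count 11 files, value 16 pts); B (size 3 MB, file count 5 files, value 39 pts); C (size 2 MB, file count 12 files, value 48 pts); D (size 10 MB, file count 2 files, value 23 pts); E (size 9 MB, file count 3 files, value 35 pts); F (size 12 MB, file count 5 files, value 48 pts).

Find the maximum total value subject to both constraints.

170 pts

Feasible sets respecting both limits:
- B+C+E+F: size 26, file count 25, value 170
- A+B+C+D+E: size 31, file count 33, value 161
- B+C+D+F: size 27, file count 24, value 158
- C+D+E+F: size 33, file count 22, value 154
Best: 170 pts.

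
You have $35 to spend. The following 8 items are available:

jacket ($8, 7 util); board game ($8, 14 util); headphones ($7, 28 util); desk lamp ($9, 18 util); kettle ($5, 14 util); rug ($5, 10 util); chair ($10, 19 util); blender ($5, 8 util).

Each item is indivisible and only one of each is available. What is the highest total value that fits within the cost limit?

Check high-value combinations within $35:
- board game+headphones+kettle+rug+chair: cost 8+7+5+5+10=35, value 14+28+14+10+19=85
- board game+headphones+desk lamp+kettle+rug: cost 8+7+9+5+5=34, value 14+28+18+14+10=84
- board game+headphones+kettle+chair+blender: cost 8+7+5+10+5=35, value 14+28+14+19+8=83
Best: 85 util.

85 util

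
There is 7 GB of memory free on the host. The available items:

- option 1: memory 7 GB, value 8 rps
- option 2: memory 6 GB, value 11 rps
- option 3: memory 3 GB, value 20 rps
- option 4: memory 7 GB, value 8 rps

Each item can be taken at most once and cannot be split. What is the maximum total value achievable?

20 rps

Check high-value combinations within 7 GB:
- option 3: memory 3, value 20
- option 2: memory 6, value 11
- option 1: memory 7, value 8
Best: 20 rps.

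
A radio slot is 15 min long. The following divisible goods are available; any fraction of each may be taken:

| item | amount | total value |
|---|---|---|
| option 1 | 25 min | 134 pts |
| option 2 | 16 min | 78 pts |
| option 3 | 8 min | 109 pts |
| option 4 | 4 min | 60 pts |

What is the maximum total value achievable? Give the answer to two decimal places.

185.08

Take in order of value per unit:
- option 4 (60/4 per unit): all 4 → value 60, running total 60.00
- option 3 (109/8 per unit): all 8 → value 109, running total 169.00
- option 1 (134/25 per unit): 3 of 25 → value 3×134/25 = 16.0800, running total 185.08
Total 185.08.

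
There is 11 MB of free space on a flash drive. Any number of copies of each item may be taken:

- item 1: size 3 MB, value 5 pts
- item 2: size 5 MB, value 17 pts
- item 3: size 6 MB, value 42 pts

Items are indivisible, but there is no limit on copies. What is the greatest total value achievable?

59 pts

Best value-per-unit is item 3 at 42/6; filling with it alone gives 1×42 = 42.
Optimal mix: 1×item 2 + 1×item 3 → size 11, value 59.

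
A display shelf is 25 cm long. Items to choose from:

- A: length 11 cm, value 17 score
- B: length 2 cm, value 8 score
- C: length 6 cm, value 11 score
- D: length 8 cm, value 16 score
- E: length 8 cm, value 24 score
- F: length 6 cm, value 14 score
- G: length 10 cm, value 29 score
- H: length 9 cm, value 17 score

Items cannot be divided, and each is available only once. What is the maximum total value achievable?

Check high-value combinations within 25 cm:
- E+F+G: length 8+6+10=24, value 24+14+29=67
- C+E+G: length 6+8+10=24, value 11+24+29=64
- B+E+F+H: length 2+8+6+9=25, value 8+24+14+17=63
- B+D+E+F: length 2+8+8+6=24, value 8+16+24+14=62
- B+C+F+G: length 2+6+6+10=24, value 8+11+14+29=62
Best: 67 score.

67 score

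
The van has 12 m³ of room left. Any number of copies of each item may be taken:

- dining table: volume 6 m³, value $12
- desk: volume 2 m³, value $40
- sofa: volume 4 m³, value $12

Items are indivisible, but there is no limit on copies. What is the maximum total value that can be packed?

Best value-per-unit is desk at 40/2, and filling with it alone uses volume 6×2=12. No mix of the others beats 6×40 = 240.

$240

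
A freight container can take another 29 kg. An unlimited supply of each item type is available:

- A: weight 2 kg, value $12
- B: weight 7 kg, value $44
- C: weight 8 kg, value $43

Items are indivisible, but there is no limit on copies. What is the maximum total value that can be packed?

$180

Best value-per-unit is B at 44/7; filling with it alone gives 4×44 = 176.
Optimal mix: 4×A + 3×B → weight 29, value 180.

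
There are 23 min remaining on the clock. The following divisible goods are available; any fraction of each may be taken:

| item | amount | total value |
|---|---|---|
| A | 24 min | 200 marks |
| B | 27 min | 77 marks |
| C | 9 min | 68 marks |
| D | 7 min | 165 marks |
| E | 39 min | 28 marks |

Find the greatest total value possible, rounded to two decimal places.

Take in order of value per unit:
- D (165/7 per unit): all 7 → value 165, running total 165.00
- A (200/24 per unit): 16 of 24 → value 16×200/24 = 133.3333, running total 298.33
Total 298.33.

298.33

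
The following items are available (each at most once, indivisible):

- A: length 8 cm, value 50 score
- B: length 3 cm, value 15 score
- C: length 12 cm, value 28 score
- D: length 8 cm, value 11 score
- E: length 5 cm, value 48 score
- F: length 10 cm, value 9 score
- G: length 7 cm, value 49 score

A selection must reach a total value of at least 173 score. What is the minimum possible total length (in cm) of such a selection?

Subsets with value ≥ 173, sorted by total length:
- A+B+D+E+G: length 31, value 173
- A+C+E+G: length 32, value 175
Minimum length: 31 cm.

31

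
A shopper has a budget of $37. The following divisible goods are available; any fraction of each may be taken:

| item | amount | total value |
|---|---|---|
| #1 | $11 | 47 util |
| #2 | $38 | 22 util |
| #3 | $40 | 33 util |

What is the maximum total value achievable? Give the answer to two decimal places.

68.45

Take in order of value per unit:
- #1 (47/11 per unit): all 11 → value 47, running total 47.00
- #3 (33/40 per unit): 26 of 40 → value 26×33/40 = 21.4500, running total 68.45
Total 68.45.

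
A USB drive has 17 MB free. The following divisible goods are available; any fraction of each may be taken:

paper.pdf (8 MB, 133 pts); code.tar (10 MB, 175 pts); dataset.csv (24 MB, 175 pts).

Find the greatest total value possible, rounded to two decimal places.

291.38

Take in order of value per unit:
- code.tar (175/10 per unit): all 10 → value 175, running total 175.00
- paper.pdf (133/8 per unit): 7 of 8 → value 7×133/8 = 116.3750, running total 291.38
Total 291.38.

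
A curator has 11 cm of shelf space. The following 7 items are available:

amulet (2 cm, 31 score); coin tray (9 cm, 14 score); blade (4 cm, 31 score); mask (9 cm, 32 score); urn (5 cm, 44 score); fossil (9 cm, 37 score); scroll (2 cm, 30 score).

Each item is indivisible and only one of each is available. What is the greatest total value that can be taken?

Check high-value combinations within 11 cm:
- amulet+blade+urn: length 2+4+5=11, value 31+31+44=106
- amulet+urn+scroll: length 2+5+2=9, value 31+44+30=105
- blade+urn+scroll: length 4+5+2=11, value 31+44+30=105
- amulet+blade+scroll: length 2+4+2=8, value 31+31+30=92
Best: 106 score.

106 score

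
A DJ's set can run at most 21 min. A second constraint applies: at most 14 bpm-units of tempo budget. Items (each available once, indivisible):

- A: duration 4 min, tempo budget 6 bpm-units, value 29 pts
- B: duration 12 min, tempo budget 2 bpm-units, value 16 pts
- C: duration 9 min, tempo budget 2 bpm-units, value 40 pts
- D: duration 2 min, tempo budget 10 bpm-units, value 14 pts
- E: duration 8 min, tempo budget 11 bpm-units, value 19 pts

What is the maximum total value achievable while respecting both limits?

69 pts

Feasible sets respecting both limits:
- A+C: duration 13, tempo budget 8, value 69
- C+E: duration 17, tempo budget 13, value 59
- B+C: duration 21, tempo budget 4, value 56
Best: 69 pts.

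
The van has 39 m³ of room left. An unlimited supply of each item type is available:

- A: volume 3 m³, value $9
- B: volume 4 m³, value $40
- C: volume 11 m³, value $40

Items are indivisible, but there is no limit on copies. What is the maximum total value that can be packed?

$369

Best value-per-unit is B at 40/4; filling with it alone gives 9×40 = 360.
Optimal mix: 1×A + 9×B → volume 39, value 369.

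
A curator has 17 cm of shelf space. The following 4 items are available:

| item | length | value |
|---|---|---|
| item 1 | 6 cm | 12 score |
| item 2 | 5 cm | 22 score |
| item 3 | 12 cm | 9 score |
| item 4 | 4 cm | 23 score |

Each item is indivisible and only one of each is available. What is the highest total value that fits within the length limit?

This is a 0/1 knapsack; check combinations near the capacity.
- item 1+item 2+item 4: length 6+5+4=15, value 12+22+23=57
- item 2+item 4: length 5+4=9, value 22+23=45
- item 1+item 4: length 6+4=10, value 12+23=35
- item 1+item 2: length 6+5=11, value 12+22=34
- item 3+item 4: length 12+4=16, value 9+23=32
Best: 57 score.

57 score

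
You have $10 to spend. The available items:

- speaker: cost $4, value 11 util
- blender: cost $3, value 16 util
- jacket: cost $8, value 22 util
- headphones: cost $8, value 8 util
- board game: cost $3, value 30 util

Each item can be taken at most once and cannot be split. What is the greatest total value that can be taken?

Check high-value combinations within $10:
- speaker+blender+board game: cost 4+3+3=10, value 11+16+30=57
- blender+board game: cost 3+3=6, value 16+30=46
- speaker+board game: cost 4+3=7, value 11+30=41
- board game: cost 3, value 30
Best: 57 util.

57 util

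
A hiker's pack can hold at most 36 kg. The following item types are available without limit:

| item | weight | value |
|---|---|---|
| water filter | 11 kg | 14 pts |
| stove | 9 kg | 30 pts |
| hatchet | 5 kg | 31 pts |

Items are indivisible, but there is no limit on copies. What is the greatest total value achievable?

217 pts

Best value-per-unit is hatchet at 31/5, and filling with it alone uses weight 7×5=35. No mix of the others beats 7×31 = 217.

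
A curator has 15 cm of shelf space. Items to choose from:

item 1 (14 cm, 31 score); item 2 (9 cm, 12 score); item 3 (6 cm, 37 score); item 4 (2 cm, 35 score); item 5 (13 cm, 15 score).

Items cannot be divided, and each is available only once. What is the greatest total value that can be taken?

Check high-value combinations within 15 cm:
- item 3+item 4: length 6+2=8, value 37+35=72
- item 4+item 5: length 2+13=15, value 35+15=50
- item 2+item 3: length 9+6=15, value 12+37=49
- item 2+item 4: length 9+2=11, value 12+35=47
Best: 72 score.

72 score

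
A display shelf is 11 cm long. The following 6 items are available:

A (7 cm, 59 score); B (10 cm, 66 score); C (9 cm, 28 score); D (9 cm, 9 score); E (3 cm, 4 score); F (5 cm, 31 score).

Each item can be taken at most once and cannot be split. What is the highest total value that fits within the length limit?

66 score

This is a 0/1 knapsack; check combinations near the capacity.
- B: length 10, value 66
- A+E: length 7+3=10, value 59+4=63
- A: length 7, value 59
Best: 66 score.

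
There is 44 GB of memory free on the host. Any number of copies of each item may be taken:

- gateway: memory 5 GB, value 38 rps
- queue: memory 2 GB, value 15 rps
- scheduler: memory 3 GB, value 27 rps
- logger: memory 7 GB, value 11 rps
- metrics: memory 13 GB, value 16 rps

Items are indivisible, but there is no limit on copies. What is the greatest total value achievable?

393 rps

Best value-per-unit is scheduler at 27/3; filling with it alone gives 14×27 = 378.
Optimal mix: 1×queue + 14×scheduler → memory 44, value 393.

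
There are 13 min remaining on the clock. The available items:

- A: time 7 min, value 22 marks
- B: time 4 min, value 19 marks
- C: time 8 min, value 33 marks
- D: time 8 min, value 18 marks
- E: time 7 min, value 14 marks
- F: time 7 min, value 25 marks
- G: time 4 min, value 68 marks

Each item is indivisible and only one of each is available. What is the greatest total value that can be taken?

Check high-value combinations within 13 min:
- C+G: time 8+4=12, value 33+68=101
- F+G: time 7+4=11, value 25+68=93
- A+G: time 7+4=11, value 22+68=90
- B+G: time 4+4=8, value 19+68=87
- D+G: time 8+4=12, value 18+68=86
Best: 101 marks.

101 marks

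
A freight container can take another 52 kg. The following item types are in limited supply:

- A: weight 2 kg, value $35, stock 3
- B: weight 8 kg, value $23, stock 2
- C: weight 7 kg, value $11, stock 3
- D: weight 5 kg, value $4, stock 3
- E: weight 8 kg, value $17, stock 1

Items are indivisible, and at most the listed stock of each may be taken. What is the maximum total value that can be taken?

$201

Top feasible selections:
- 3×A + 2×B + 3×C + 1×E: weight 51, value 201
- 3×A + 2×B + 2×C + 1×D + 1×E: weight 49, value 194
- 3×A + 2×B + 1×C + 3×D + 1×E: weight 52, value 191
- 3×A + 2×B + 2×C + 1×E: weight 44, value 190
Best: $201.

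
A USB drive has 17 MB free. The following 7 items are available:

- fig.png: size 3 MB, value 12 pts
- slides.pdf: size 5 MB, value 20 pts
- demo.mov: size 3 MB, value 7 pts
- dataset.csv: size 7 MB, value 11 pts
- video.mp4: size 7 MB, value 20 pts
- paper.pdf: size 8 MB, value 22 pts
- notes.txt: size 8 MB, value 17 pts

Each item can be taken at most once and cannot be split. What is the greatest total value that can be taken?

Check high-value combinations within 17 MB:
- fig.png+slides.pdf+paper.pdf: size 3+5+8=16, value 12+20+22=54
- fig.png+slides.pdf+video.mp4: size 3+5+7=15, value 12+20+20=52
- slides.pdf+demo.mov+paper.pdf: size 5+3+8=16, value 20+7+22=49
- fig.png+slides.pdf+notes.txt: size 3+5+8=16, value 12+20+17=49
Best: 54 pts.

54 pts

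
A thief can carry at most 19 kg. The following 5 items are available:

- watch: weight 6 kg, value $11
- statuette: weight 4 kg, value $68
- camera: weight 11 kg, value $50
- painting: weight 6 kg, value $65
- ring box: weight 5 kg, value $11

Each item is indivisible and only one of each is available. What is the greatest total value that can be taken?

This is a 0/1 knapsack; check combinations near the capacity.
- statuette+painting+ring box: weight 4+6+5=15, value 68+65+11=144
- watch+statuette+painting: weight 6+4+6=16, value 11+68+65=144
- statuette+painting: weight 4+6=10, value 68+65=133
- statuette+camera: weight 4+11=15, value 68+50=118
- camera+painting: weight 11+6=17, value 50+65=115
Best: $144.

$144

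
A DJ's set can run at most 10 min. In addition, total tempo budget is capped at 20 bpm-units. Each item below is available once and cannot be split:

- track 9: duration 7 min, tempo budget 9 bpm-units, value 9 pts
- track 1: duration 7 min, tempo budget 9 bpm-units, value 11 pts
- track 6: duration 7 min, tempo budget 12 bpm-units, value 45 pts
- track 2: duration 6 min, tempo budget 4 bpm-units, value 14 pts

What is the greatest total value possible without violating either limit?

Feasible sets respecting both limits:
- track 6: duration 7, tempo budget 12, value 45
- track 2: duration 6, tempo budget 4, value 14
- track 1: duration 7, tempo budget 9, value 11
- track 9: duration 7, tempo budget 9, value 9
Best: 45 pts.

45 pts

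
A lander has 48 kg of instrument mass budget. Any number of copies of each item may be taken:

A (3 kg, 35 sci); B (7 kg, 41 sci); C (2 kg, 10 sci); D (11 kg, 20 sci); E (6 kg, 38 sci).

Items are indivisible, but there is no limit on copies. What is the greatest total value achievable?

Best value-per-unit is A at 35/3, and filling with it alone uses mass 16×3=48. No mix of the others beats 16×35 = 560.

560 sci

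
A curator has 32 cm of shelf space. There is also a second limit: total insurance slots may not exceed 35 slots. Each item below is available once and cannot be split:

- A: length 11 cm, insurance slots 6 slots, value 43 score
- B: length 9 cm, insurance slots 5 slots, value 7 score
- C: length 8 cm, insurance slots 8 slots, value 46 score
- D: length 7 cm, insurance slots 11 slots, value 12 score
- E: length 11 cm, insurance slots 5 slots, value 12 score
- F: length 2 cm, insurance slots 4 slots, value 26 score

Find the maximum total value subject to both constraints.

127 score

Feasible sets respecting both limits:
- A+C+D+F: length 28, insurance slots 29, value 127
- A+C+E+F: length 32, insurance slots 23, value 127
- A+B+C+F: length 30, insurance slots 23, value 122
Best: 127 score.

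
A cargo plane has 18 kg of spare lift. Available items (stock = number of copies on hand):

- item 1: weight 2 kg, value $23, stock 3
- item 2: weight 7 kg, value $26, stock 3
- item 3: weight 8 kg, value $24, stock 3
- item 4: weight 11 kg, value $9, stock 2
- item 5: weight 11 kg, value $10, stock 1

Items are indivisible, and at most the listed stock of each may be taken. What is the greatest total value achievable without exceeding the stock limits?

$98

Top feasible selections:
- 2×item 1 + 2×item 2: weight 18, value 98
- 3×item 1 + 1×item 2: weight 13, value 95
- 3×item 1 + 1×item 3: weight 14, value 93
Best: $98.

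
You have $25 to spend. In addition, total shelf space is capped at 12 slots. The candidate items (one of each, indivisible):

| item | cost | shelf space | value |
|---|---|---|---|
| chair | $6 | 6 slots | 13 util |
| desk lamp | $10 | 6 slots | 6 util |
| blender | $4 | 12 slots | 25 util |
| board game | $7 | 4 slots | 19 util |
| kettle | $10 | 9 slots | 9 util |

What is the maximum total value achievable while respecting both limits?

32 util

Feasible sets respecting both limits:
- chair+board game: cost 13, shelf space 10, value 32
- blender: cost 4, shelf space 12, value 25
- desk lamp+board game: cost 17, shelf space 10, value 25
Best: 32 util.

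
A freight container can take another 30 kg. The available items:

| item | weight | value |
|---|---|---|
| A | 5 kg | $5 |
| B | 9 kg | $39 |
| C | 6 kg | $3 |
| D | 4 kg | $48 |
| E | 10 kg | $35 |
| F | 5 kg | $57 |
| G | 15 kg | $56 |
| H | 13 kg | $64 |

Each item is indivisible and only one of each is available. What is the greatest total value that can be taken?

$179

This is a 0/1 knapsack; check combinations near the capacity.
- B+D+E+F: weight 9+4+10+5=28, value 39+48+35+57=179
- A+D+F+H: weight 5+4+5+13=27, value 5+48+57+64=174
- C+D+F+H: weight 6+4+5+13=28, value 3+48+57+64=172
- D+F+H: weight 4+5+13=22, value 48+57+64=169
- A+D+F+G: weight 5+4+5+15=29, value 5+48+57+56=166
Best: $179.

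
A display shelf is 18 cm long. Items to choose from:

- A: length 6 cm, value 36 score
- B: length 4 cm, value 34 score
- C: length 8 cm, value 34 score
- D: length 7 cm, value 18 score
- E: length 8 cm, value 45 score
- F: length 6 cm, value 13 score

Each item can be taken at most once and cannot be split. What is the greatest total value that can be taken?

115 score

Check high-value combinations within 18 cm:
- A+B+E: length 6+4+8=18, value 36+34+45=115
- A+B+C: length 6+4+8=18, value 36+34+34=104
- B+E+F: length 4+8+6=18, value 34+45+13=92
- A+B+D: length 6+4+7=17, value 36+34+18=88
Best: 115 score.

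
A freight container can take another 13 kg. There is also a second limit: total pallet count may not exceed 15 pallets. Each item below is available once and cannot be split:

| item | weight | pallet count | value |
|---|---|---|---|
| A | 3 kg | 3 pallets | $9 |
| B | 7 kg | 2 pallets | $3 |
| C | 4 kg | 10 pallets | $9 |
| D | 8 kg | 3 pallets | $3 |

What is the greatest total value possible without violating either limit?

$18

Feasible sets respecting both limits:
- A+C: weight 7, pallet count 13, value 18
- A+B: weight 10, pallet count 5, value 12
- B+C: weight 11, pallet count 12, value 12
Best: $18.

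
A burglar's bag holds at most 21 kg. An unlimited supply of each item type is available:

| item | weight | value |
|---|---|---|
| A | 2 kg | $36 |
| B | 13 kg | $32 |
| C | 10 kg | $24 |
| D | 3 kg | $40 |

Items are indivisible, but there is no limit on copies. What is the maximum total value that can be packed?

Best value-per-unit is A at 36/2; filling with it alone gives 10×36 = 360.
Optimal mix: 9×A + 1×D → weight 21, value 364.

$364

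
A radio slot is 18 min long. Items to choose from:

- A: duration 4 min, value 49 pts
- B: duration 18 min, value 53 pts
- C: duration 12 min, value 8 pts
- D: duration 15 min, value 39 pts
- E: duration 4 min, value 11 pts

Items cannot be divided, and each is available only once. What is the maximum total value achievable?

Check high-value combinations within 18 min:
- A+E: duration 4+4=8, value 49+11=60
- A+C: duration 4+12=16, value 49+8=57
- B: duration 18, value 53
- A: duration 4, value 49
- D: duration 15, value 39
Best: 60 pts.

60 pts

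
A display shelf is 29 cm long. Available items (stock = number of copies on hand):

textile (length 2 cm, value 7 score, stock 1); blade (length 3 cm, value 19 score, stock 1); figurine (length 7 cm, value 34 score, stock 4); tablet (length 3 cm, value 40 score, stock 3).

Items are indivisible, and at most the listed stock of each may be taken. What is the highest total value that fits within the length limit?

214 score

Best selections within length 29 and stock limits:
- 1×textile + 1×blade + 2×figurine + 3×tablet: length 28, value 214
- 1×blade + 2×figurine + 3×tablet: length 26, value 207
Best: 214 score.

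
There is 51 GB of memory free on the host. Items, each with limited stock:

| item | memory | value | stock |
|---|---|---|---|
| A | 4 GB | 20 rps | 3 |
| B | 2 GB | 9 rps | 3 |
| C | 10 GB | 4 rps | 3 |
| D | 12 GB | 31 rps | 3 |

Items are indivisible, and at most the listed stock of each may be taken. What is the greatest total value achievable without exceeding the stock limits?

162 rps

Top feasible selections:
- 3×A + 1×B + 3×D: memory 50, value 162
- 2×A + 3×B + 3×D: memory 50, value 160
Best: 162 rps.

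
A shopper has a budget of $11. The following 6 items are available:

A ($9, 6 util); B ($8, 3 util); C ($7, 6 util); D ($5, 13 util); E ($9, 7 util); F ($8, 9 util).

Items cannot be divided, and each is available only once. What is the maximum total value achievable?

Check high-value combinations within $11:
- D: cost 5, value 13
- F: cost 8, value 9
- E: cost 9, value 7
- C: cost 7, value 6
Best: 13 util.

13 util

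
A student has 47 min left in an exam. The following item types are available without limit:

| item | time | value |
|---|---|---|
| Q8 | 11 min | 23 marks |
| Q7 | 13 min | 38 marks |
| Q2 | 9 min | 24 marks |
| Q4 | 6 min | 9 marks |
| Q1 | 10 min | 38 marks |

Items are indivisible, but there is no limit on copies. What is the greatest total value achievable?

161 marks

Best value-per-unit is Q1 at 38/10; filling with it alone gives 4×38 = 152.
Optimal mix: 1×Q4 + 4×Q1 → time 46, value 161.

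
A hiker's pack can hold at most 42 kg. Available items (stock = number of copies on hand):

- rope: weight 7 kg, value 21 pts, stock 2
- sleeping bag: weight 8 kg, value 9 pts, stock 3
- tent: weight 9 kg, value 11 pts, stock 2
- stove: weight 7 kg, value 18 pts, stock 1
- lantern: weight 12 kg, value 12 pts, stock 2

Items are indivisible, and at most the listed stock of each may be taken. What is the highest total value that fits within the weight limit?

83 pts

Top feasible selections:
- 2×rope + 1×tent + 1×stove + 1×lantern: weight 42, value 83
- 2×rope + 2×tent + 1×stove: weight 39, value 82
- 2×rope + 1×sleeping bag + 1×stove + 1×lantern: weight 41, value 81
Best: 83 pts.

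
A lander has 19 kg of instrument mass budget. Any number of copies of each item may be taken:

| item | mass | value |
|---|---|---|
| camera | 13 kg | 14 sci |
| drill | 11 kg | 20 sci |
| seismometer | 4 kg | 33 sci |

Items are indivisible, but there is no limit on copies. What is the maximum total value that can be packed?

Best value-per-unit is seismometer at 33/4, and filling with it alone uses mass 4×4=16. No mix of the others beats 4×33 = 132.

132 sci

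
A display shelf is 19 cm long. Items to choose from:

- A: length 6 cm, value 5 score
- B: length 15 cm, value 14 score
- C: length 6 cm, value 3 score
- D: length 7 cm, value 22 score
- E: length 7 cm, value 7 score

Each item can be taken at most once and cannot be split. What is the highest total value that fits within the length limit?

30 score

Check high-value combinations within 19 cm:
- A+C+D: length 6+6+7=19, value 5+3+22=30
- D+E: length 7+7=14, value 22+7=29
- A+D: length 6+7=13, value 5+22=27
Best: 30 score.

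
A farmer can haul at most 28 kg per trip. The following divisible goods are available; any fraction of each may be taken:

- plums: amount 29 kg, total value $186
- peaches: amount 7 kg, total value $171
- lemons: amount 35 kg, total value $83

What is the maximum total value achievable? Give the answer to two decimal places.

305.69

Take in order of value per unit:
- peaches (171/7 per unit): all 7 → value 171, running total 171.00
- plums (186/29 per unit): 21 of 29 → value 21×186/29 = 134.6897, running total 305.69
Total 305.69.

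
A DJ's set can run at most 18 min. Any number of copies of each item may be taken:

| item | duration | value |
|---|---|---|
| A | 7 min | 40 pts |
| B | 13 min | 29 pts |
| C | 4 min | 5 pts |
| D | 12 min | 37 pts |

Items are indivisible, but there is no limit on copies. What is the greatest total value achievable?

85 pts

Best value-per-unit is A at 40/7; filling with it alone gives 2×40 = 80.
Optimal mix: 2×A + 1×C → duration 18, value 85.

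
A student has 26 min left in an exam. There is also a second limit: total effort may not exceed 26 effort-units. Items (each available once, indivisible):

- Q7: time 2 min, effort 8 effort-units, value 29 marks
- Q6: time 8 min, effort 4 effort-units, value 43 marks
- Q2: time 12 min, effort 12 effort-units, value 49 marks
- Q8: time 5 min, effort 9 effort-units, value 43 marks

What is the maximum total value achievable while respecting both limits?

135 marks

Feasible sets respecting both limits:
- Q6+Q2+Q8: time 25, effort 25, value 135
- Q7+Q6+Q2: time 22, effort 24, value 121
- Q7+Q6+Q8: time 15, effort 21, value 115
- Q6+Q2: time 20, effort 16, value 92
Best: 135 marks.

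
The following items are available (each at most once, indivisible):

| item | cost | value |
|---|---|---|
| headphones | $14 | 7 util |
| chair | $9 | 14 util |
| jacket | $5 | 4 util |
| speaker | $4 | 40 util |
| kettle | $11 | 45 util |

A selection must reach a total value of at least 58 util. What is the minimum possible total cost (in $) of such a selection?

15

Subsets with value ≥ 58, sorted by total cost:
- speaker+kettle: cost 15, value 85
- chair+jacket+speaker: cost 18, value 58
- jacket+speaker+kettle: cost 20, value 89
Minimum cost: 15 $.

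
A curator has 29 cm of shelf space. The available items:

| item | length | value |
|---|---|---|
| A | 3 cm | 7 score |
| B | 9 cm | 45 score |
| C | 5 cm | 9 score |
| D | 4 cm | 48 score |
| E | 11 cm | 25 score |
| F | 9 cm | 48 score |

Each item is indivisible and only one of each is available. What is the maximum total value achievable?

150 score

Check high-value combinations within 29 cm:
- B+C+D+F: length 9+5+4+9=27, value 45+9+48+48=150
- A+B+D+F: length 3+9+4+9=25, value 7+45+48+48=148
- B+D+F: length 9+4+9=22, value 45+48+48=141
Best: 150 score.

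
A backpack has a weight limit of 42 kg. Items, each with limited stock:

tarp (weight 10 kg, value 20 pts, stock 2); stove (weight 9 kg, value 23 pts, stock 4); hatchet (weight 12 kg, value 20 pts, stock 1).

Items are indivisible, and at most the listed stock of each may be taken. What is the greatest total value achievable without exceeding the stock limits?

92 pts

Top feasible selections:
- 4×stove: weight 36, value 92
- 1×tarp + 3×stove: weight 37, value 89
- 3×stove + 1×hatchet: weight 39, value 89
- 2×tarp + 2×stove: weight 38, value 86
Best: 92 pts.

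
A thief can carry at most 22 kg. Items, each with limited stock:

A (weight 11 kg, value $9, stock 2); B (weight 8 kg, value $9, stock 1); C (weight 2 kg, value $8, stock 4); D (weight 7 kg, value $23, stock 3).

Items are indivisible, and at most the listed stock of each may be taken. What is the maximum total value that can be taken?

Top feasible selections:
- 4×C + 2×D: weight 22, value 78
- 3×C + 2×D: weight 20, value 70
Best: $78.

$78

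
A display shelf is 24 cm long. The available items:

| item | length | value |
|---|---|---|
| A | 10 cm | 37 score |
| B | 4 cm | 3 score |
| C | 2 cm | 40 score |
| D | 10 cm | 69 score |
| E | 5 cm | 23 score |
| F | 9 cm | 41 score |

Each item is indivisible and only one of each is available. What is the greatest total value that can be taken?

150 score

This is a 0/1 knapsack; check combinations near the capacity.
- C+D+F: length 2+10+9=21, value 40+69+41=150
- A+C+D: length 10+2+10=22, value 37+40+69=146
- B+C+D+E: length 4+2+10+5=21, value 3+40+69+23=135
- D+E+F: length 10+5+9=24, value 69+23+41=133
- C+D+E: length 2+10+5=17, value 40+69+23=132
Best: 150 score.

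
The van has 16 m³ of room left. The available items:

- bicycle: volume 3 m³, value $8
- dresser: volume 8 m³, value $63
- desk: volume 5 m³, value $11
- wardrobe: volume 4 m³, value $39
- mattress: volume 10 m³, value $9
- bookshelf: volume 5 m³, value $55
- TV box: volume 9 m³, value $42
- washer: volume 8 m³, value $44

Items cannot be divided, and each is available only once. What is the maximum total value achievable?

This is a 0/1 knapsack; check combinations near the capacity.
- bicycle+dresser+bookshelf: volume 3+8+5=16, value 8+63+55=126
- dresser+bookshelf: volume 8+5=13, value 63+55=118
- bicycle+dresser+wardrobe: volume 3+8+4=15, value 8+63+39=110
- dresser+washer: volume 8+8=16, value 63+44=107
- bicycle+bookshelf+washer: volume 3+5+8=16, value 8+55+44=107
Best: $126.

$126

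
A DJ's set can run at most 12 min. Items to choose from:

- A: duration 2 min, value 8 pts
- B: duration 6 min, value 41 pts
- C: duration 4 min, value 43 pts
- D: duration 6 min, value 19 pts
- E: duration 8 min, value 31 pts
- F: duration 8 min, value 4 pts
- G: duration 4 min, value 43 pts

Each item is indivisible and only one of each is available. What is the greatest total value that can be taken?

94 pts

Check high-value combinations within 12 min:
- A+C+G: duration 2+4+4=10, value 8+43+43=94
- A+B+C: duration 2+6+4=12, value 8+41+43=92
- A+B+G: duration 2+6+4=12, value 8+41+43=92
- C+G: duration 4+4=8, value 43+43=86
- B+C: duration 6+4=10, value 41+43=84
Best: 94 pts.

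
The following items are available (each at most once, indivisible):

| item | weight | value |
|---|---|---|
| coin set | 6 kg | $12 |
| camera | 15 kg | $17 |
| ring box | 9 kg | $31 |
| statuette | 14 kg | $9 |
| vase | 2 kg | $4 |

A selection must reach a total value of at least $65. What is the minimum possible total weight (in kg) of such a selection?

Subsets with value ≥ 65, sorted by total weight:
- coin set+camera+ring box+statuette: weight 44, value 69
- coin set+camera+ring box+statuette+vase: weight 46, value 73
Minimum weight: 44 kg.

44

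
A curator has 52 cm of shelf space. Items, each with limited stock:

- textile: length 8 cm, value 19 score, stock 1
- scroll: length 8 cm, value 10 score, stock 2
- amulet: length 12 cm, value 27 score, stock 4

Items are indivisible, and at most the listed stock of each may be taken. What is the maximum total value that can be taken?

Best selections within length 52 and stock limits:
- 1×textile + 1×scroll + 3×amulet: length 52, value 110
- 4×amulet: length 48, value 108
- 2×scroll + 3×amulet: length 52, value 101
Best: 110 score.

110 score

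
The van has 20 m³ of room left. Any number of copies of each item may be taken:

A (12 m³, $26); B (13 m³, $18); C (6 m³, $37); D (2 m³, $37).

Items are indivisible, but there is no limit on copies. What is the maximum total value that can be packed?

Best value-per-unit is D at 37/2, and filling with it alone uses volume 10×2=20. No mix of the others beats 10×37 = 370.

$370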